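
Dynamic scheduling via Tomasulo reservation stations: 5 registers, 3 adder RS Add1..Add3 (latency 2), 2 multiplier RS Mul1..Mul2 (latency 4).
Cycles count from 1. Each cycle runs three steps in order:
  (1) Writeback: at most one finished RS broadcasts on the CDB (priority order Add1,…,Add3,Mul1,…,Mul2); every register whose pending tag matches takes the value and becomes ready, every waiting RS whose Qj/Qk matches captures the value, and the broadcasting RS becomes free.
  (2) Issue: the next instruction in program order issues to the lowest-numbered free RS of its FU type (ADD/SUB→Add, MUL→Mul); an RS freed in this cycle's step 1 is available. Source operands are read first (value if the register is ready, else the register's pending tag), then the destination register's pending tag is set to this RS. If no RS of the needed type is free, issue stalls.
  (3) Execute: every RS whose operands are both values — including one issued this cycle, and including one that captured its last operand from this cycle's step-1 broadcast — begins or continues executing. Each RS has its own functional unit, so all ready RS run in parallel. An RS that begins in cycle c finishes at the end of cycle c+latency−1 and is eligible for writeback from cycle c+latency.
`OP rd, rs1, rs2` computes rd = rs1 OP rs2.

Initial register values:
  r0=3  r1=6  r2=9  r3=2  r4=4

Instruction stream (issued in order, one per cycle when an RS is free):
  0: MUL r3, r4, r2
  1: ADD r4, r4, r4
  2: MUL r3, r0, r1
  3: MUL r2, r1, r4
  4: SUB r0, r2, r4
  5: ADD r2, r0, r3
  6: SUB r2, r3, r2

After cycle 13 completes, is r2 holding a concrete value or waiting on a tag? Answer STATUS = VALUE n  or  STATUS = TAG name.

  c1: issue MUL r3<-Mul1  regs: r0:3,r1:6,r2:9,r3:Mul1,r4:4
  c2: issue ADD r4<-Add1  regs: r0:3,r1:6,r2:9,r3:Mul1,r4:Add1
  c3: issue MUL r3<-Mul2  regs: r0:3,r1:6,r2:9,r3:Mul2,r4:Add1
  c4: CDB Add1=8; stall  regs: r0:3,r1:6,r2:9,r3:Mul2,r4:8
  c5: CDB Mul1=36; issue MUL r2<-Mul1  regs: r0:3,r1:6,r2:Mul1,r3:Mul2,r4:8
  c6: issue SUB r0<-Add1  regs: r0:Add1,r1:6,r2:Mul1,r3:Mul2,r4:8
  c7: CDB Mul2=18; issue ADD r2<-Add2  regs: r0:Add1,r1:6,r2:Add2,r3:18,r4:8
  c8: issue SUB r2<-Add3  regs: r0:Add1,r1:6,r2:Add3,r3:18,r4:8
  c9: CDB Mul1=48  regs: r0:Add1,r1:6,r2:Add3,r3:18,r4:8
  c10: -  regs: r0:Add1,r1:6,r2:Add3,r3:18,r4:8
  c11: CDB Add1=40  regs: r0:40,r1:6,r2:Add3,r3:18,r4:8
  c12: -  regs: r0:40,r1:6,r2:Add3,r3:18,r4:8
  c13: CDB Add2=58  regs: r0:40,r1:6,r2:Add3,r3:18,r4:8

STATUS = TAG Add3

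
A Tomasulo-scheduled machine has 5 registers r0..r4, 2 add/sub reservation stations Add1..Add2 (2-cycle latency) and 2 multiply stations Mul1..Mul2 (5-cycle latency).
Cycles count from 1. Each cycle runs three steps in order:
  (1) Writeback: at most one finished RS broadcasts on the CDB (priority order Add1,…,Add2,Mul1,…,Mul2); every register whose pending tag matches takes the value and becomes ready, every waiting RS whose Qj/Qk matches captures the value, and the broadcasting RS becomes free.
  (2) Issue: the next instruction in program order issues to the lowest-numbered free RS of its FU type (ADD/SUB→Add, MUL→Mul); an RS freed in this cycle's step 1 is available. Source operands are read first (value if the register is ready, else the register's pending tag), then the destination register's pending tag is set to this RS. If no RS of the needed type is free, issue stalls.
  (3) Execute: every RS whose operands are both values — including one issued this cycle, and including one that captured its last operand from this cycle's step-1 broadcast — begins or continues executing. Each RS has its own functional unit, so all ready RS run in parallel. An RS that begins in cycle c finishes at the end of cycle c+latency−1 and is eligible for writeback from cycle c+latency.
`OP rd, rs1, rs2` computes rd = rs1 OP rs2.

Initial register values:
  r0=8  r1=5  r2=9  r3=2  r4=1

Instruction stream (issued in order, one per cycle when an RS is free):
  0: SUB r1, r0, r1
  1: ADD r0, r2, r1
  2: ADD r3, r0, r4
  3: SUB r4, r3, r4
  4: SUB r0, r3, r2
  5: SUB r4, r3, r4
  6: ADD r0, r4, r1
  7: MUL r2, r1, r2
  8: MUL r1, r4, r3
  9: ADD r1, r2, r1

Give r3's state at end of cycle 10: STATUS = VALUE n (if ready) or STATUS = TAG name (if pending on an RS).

STATUS = VALUE 13

  c1: issue SUB r1<-Add1  regs: r0:8,r1:Add1,r2:9,r3:2,r4:1
  c2: issue ADD r0<-Add2  regs: r0:Add2,r1:Add1,r2:9,r3:2,r4:1
  c3: CDB Add1=3; issue ADD r3<-Add1  regs: r0:Add2,r1:3,r2:9,r3:Add1,r4:1
  c4: stall  regs: r0:Add2,r1:3,r2:9,r3:Add1,r4:1
  c5: CDB Add2=12; issue SUB r4<-Add2  regs: r0:12,r1:3,r2:9,r3:Add1,r4:Add2
  c6: stall  regs: r0:12,r1:3,r2:9,r3:Add1,r4:Add2
  c7: CDB Add1=13; issue SUB r0<-Add1  regs: r0:Add1,r1:3,r2:9,r3:13,r4:Add2
  c8: stall  regs: r0:Add1,r1:3,r2:9,r3:13,r4:Add2
  c9: CDB Add1=4; issue SUB r4<-Add1  regs: r0:4,r1:3,r2:9,r3:13,r4:Add1
  c10: CDB Add2=12; issue ADD r0<-Add2  regs: r0:Add2,r1:3,r2:9,r3:13,r4:Add1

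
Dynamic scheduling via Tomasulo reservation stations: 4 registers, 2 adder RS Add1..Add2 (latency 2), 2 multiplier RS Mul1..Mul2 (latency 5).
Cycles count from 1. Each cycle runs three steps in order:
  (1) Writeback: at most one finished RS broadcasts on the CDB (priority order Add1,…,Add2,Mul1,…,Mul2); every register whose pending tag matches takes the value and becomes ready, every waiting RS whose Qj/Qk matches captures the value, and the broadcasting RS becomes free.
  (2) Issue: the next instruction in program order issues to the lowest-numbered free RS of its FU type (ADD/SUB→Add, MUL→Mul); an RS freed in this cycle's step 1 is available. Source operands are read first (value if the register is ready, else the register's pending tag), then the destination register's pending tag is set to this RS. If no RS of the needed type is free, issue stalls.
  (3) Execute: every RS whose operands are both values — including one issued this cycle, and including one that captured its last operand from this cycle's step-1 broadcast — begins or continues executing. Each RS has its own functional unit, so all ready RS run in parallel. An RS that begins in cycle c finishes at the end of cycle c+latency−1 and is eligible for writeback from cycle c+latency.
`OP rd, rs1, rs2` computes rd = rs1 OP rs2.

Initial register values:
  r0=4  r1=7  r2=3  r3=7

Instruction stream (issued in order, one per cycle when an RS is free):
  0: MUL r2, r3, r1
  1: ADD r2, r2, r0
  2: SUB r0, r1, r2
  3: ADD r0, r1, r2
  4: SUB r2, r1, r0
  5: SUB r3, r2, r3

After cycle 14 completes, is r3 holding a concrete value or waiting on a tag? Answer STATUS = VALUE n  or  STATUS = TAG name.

  c1: issue MUL r2<-Mul1  regs: r0:4,r1:7,r2:Mul1,r3:7
  c2: issue ADD r2<-Add1  regs: r0:4,r1:7,r2:Add1,r3:7
  c3: issue SUB r0<-Add2  regs: r0:Add2,r1:7,r2:Add1,r3:7
  c4: stall  regs: r0:Add2,r1:7,r2:Add1,r3:7
  c5: stall  regs: r0:Add2,r1:7,r2:Add1,r3:7
  c6: CDB Mul1=49; stall  regs: r0:Add2,r1:7,r2:Add1,r3:7
  c7: stall  regs: r0:Add2,r1:7,r2:Add1,r3:7
  c8: CDB Add1=53; issue ADD r0<-Add1  regs: r0:Add1,r1:7,r2:53,r3:7
  c9: stall  regs: r0:Add1,r1:7,r2:53,r3:7
  c10: CDB Add1=60; issue SUB r2<-Add1  regs: r0:60,r1:7,r2:Add1,r3:7
  c11: CDB Add2=-46; issue SUB r3<-Add2  regs: r0:60,r1:7,r2:Add1,r3:Add2
  c12: CDB Add1=-53  regs: r0:60,r1:7,r2:-53,r3:Add2
  c13: -  regs: r0:60,r1:7,r2:-53,r3:Add2
  c14: CDB Add2=-60  regs: r0:60,r1:7,r2:-53,r3:-60

STATUS = VALUE -60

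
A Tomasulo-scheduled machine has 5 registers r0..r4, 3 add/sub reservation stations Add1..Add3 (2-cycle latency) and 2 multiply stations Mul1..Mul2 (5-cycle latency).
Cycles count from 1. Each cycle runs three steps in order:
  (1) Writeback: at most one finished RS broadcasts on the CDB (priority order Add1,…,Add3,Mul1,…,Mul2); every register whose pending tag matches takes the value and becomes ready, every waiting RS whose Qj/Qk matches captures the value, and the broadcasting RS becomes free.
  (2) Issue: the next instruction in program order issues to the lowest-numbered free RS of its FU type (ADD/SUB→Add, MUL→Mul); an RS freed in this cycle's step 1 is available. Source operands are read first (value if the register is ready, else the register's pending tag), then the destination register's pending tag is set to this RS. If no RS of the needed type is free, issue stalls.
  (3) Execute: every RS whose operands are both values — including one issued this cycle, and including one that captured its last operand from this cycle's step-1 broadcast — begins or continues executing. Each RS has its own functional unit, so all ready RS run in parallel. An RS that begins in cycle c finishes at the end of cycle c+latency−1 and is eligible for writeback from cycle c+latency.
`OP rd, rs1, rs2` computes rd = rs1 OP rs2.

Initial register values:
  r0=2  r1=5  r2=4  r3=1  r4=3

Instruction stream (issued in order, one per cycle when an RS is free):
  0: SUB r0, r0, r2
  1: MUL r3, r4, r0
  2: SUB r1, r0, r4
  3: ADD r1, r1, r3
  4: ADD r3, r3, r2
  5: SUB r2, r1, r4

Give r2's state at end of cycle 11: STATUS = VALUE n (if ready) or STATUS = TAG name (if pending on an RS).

STATUS = TAG Add3

cycle 1: issue SUB r0<-Add1 // r0:Add1,r1:5,r2:4,r3:1,r4:3
cycle 2: issue MUL r3<-Mul1 // r0:Add1,r1:5,r2:4,r3:Mul1,r4:3
cycle 3: CDB Add1=-2; issue SUB r1<-Add1 // r0:-2,r1:Add1,r2:4,r3:Mul1,r4:3
cycle 4: issue ADD r1<-Add2 // r0:-2,r1:Add2,r2:4,r3:Mul1,r4:3
cycle 5: CDB Add1=-5; issue ADD r3<-Add1 // r0:-2,r1:Add2,r2:4,r3:Add1,r4:3
cycle 6: issue SUB r2<-Add3 // r0:-2,r1:Add2,r2:Add3,r3:Add1,r4:3
cycle 7: - // r0:-2,r1:Add2,r2:Add3,r3:Add1,r4:3
cycle 8: CDB Mul1=-6 // r0:-2,r1:Add2,r2:Add3,r3:Add1,r4:3
cycle 9: - // r0:-2,r1:Add2,r2:Add3,r3:Add1,r4:3
cycle 10: CDB Add1=-2 // r0:-2,r1:Add2,r2:Add3,r3:-2,r4:3
cycle 11: CDB Add2=-11 // r0:-2,r1:-11,r2:Add3,r3:-2,r4:3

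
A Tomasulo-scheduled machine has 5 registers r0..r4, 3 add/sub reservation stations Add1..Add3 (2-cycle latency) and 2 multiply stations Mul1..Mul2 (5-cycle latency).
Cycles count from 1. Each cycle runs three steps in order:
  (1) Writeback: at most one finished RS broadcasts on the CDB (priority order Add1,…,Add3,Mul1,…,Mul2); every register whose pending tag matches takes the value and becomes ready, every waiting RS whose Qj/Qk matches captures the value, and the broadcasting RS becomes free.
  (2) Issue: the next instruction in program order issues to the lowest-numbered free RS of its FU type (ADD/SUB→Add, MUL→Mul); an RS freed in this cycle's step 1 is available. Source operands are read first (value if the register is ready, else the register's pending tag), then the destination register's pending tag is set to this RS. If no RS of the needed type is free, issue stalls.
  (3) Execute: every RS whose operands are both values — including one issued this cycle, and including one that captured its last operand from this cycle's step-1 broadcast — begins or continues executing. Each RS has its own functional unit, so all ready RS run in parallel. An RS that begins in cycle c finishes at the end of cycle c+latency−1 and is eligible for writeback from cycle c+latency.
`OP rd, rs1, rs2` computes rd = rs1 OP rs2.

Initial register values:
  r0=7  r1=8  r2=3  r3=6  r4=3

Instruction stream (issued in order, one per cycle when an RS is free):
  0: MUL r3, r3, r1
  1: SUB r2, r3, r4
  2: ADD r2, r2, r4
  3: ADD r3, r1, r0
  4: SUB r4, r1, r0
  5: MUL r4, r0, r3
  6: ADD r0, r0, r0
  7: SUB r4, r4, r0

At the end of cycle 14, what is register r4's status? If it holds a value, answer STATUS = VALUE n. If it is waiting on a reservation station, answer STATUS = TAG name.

c1: issue MUL r3<-Mul1 | r0:7,r1:8,r2:3,r3:Mul1,r4:3
c2: issue SUB r2<-Add1 | r0:7,r1:8,r2:Add1,r3:Mul1,r4:3
c3: issue ADD r2<-Add2 | r0:7,r1:8,r2:Add2,r3:Mul1,r4:3
c4: issue ADD r3<-Add3 | r0:7,r1:8,r2:Add2,r3:Add3,r4:3
c5: stall | r0:7,r1:8,r2:Add2,r3:Add3,r4:3
c6: CDB Add3=15; issue SUB r4<-Add3 | r0:7,r1:8,r2:Add2,r3:15,r4:Add3
c7: CDB Mul1=48; issue MUL r4<-Mul1 | r0:7,r1:8,r2:Add2,r3:15,r4:Mul1
c8: CDB Add3=1; issue ADD r0<-Add3 | r0:Add3,r1:8,r2:Add2,r3:15,r4:Mul1
c9: CDB Add1=45; issue SUB r4<-Add1 | r0:Add3,r1:8,r2:Add2,r3:15,r4:Add1
c10: CDB Add3=14 | r0:14,r1:8,r2:Add2,r3:15,r4:Add1
c11: CDB Add2=48 | r0:14,r1:8,r2:48,r3:15,r4:Add1
c12: CDB Mul1=105 | r0:14,r1:8,r2:48,r3:15,r4:Add1
c13: - | r0:14,r1:8,r2:48,r3:15,r4:Add1
c14: CDB Add1=91 | r0:14,r1:8,r2:48,r3:15,r4:91

STATUS = VALUE 91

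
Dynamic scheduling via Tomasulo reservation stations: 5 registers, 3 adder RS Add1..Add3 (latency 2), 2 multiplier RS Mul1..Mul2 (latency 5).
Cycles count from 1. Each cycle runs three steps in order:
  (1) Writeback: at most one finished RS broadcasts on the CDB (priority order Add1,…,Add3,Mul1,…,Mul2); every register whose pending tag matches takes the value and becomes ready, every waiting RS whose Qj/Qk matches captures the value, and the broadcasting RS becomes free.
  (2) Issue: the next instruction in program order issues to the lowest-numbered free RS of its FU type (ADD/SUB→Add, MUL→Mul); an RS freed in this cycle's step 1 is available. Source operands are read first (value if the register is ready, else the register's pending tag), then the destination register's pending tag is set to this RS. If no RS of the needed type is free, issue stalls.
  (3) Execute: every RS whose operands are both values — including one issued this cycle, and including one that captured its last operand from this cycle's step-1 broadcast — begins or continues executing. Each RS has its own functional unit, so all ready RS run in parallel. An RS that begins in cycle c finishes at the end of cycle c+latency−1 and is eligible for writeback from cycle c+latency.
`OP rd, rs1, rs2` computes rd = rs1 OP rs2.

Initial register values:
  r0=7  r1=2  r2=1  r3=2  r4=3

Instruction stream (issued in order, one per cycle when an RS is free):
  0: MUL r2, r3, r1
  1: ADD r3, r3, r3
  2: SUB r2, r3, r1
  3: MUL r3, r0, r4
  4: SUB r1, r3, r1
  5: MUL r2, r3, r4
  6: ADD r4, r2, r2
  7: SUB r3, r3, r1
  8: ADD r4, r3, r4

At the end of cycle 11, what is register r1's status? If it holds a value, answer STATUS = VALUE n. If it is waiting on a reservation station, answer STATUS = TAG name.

cycle 1: issue MUL r2<-Mul1 // r0:7,r1:2,r2:Mul1,r3:2,r4:3
cycle 2: issue ADD r3<-Add1 // r0:7,r1:2,r2:Mul1,r3:Add1,r4:3
cycle 3: issue SUB r2<-Add2 // r0:7,r1:2,r2:Add2,r3:Add1,r4:3
cycle 4: CDB Add1=4; issue MUL r3<-Mul2 // r0:7,r1:2,r2:Add2,r3:Mul2,r4:3
cycle 5: issue SUB r1<-Add1 // r0:7,r1:Add1,r2:Add2,r3:Mul2,r4:3
cycle 6: CDB Add2=2; stall // r0:7,r1:Add1,r2:2,r3:Mul2,r4:3
cycle 7: CDB Mul1=4; issue MUL r2<-Mul1 // r0:7,r1:Add1,r2:Mul1,r3:Mul2,r4:3
cycle 8: issue ADD r4<-Add2 // r0:7,r1:Add1,r2:Mul1,r3:Mul2,r4:Add2
cycle 9: CDB Mul2=21; issue SUB r3<-Add3 // r0:7,r1:Add1,r2:Mul1,r3:Add3,r4:Add2
cycle 10: stall // r0:7,r1:Add1,r2:Mul1,r3:Add3,r4:Add2
cycle 11: CDB Add1=19; issue ADD r4<-Add1 // r0:7,r1:19,r2:Mul1,r3:Add3,r4:Add1

STATUS = VALUE 19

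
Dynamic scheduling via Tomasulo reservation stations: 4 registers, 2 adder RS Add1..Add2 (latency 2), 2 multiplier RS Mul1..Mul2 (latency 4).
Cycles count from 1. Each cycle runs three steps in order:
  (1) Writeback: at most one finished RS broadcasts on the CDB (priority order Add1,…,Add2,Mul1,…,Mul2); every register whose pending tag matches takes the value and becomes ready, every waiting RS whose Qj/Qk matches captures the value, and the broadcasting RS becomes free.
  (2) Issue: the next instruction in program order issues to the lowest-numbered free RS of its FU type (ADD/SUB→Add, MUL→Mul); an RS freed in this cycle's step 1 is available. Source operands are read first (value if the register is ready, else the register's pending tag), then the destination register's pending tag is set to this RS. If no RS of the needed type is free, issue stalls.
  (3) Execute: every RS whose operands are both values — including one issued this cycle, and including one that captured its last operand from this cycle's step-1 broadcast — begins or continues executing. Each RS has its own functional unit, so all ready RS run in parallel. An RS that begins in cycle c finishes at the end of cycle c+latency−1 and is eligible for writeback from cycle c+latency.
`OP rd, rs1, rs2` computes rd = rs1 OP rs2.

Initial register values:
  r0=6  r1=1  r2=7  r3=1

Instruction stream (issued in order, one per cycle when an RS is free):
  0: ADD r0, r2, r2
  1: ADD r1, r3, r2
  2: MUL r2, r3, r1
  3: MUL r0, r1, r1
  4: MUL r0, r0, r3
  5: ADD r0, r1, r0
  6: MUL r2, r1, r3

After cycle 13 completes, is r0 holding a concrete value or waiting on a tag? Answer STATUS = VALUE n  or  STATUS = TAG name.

STATUS = TAG Add1

  c1: issue ADD r0<-Add1  regs: r0:Add1,r1:1,r2:7,r3:1
  c2: issue ADD r1<-Add2  regs: r0:Add1,r1:Add2,r2:7,r3:1
  c3: CDB Add1=14; issue MUL r2<-Mul1  regs: r0:14,r1:Add2,r2:Mul1,r3:1
  c4: CDB Add2=8; issue MUL r0<-Mul2  regs: r0:Mul2,r1:8,r2:Mul1,r3:1
  c5: stall  regs: r0:Mul2,r1:8,r2:Mul1,r3:1
  c6: stall  regs: r0:Mul2,r1:8,r2:Mul1,r3:1
  c7: stall  regs: r0:Mul2,r1:8,r2:Mul1,r3:1
  c8: CDB Mul1=8; issue MUL r0<-Mul1  regs: r0:Mul1,r1:8,r2:8,r3:1
  c9: CDB Mul2=64; issue ADD r0<-Add1  regs: r0:Add1,r1:8,r2:8,r3:1
  c10: issue MUL r2<-Mul2  regs: r0:Add1,r1:8,r2:Mul2,r3:1
  c11: -  regs: r0:Add1,r1:8,r2:Mul2,r3:1
  c12: -  regs: r0:Add1,r1:8,r2:Mul2,r3:1
  c13: CDB Mul1=64  regs: r0:Add1,r1:8,r2:Mul2,r3:1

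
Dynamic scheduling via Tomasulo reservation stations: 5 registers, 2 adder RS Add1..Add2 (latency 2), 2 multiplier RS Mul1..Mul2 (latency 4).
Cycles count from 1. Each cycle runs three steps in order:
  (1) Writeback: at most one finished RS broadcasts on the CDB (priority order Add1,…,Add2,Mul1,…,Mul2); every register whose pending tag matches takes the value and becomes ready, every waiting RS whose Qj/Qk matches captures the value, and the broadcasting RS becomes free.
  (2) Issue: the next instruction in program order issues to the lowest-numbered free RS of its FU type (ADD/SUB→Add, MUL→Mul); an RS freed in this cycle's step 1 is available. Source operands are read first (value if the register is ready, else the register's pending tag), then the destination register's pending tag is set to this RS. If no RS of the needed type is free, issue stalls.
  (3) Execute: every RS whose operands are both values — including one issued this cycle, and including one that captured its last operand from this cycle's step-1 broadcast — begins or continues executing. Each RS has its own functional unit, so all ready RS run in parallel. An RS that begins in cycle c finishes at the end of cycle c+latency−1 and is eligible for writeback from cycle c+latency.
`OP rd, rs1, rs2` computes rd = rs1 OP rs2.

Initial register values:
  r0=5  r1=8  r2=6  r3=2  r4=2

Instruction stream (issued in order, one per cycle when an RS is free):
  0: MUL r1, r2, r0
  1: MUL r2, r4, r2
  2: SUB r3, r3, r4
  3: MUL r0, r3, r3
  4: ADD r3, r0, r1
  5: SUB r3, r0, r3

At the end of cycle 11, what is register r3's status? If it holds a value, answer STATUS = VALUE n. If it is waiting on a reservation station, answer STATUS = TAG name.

STATUS = TAG Add2

cycle 1: issue MUL r1<-Mul1 // r0:5,r1:Mul1,r2:6,r3:2,r4:2
cycle 2: issue MUL r2<-Mul2 // r0:5,r1:Mul1,r2:Mul2,r3:2,r4:2
cycle 3: issue SUB r3<-Add1 // r0:5,r1:Mul1,r2:Mul2,r3:Add1,r4:2
cycle 4: stall // r0:5,r1:Mul1,r2:Mul2,r3:Add1,r4:2
cycle 5: CDB Add1=0; stall // r0:5,r1:Mul1,r2:Mul2,r3:0,r4:2
cycle 6: CDB Mul1=30; issue MUL r0<-Mul1 // r0:Mul1,r1:30,r2:Mul2,r3:0,r4:2
cycle 7: CDB Mul2=12; issue ADD r3<-Add1 // r0:Mul1,r1:30,r2:12,r3:Add1,r4:2
cycle 8: issue SUB r3<-Add2 // r0:Mul1,r1:30,r2:12,r3:Add2,r4:2
cycle 9: - // r0:Mul1,r1:30,r2:12,r3:Add2,r4:2
cycle 10: CDB Mul1=0 // r0:0,r1:30,r2:12,r3:Add2,r4:2
cycle 11: - // r0:0,r1:30,r2:12,r3:Add2,r4:2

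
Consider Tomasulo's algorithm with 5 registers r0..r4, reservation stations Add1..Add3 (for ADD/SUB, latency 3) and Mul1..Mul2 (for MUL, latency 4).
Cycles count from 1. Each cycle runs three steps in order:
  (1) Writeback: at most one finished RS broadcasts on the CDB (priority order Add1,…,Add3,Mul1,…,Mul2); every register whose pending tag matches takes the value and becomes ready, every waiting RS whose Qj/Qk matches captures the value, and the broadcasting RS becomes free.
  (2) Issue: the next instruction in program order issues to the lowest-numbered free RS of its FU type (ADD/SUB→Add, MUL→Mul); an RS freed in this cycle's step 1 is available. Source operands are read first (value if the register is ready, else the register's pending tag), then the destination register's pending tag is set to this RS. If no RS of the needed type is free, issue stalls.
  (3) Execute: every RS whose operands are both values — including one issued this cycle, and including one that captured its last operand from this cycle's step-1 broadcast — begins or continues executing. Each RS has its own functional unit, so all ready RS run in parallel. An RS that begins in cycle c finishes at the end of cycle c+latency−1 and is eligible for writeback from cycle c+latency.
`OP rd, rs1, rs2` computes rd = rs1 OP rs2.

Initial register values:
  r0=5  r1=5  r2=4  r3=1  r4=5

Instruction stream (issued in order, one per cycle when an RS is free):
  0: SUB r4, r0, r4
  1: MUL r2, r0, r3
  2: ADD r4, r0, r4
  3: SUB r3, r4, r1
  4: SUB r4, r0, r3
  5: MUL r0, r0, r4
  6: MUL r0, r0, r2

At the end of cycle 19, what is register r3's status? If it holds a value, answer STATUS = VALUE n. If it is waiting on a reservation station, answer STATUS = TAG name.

STATUS = VALUE 0

c1: issue SUB r4<-Add1 | r0:5,r1:5,r2:4,r3:1,r4:Add1
c2: issue MUL r2<-Mul1 | r0:5,r1:5,r2:Mul1,r3:1,r4:Add1
c3: issue ADD r4<-Add2 | r0:5,r1:5,r2:Mul1,r3:1,r4:Add2
c4: CDB Add1=0; issue SUB r3<-Add1 | r0:5,r1:5,r2:Mul1,r3:Add1,r4:Add2
c5: issue SUB r4<-Add3 | r0:5,r1:5,r2:Mul1,r3:Add1,r4:Add3
c6: CDB Mul1=5; issue MUL r0<-Mul1 | r0:Mul1,r1:5,r2:5,r3:Add1,r4:Add3
c7: CDB Add2=5; issue MUL r0<-Mul2 | r0:Mul2,r1:5,r2:5,r3:Add1,r4:Add3
c8: - | r0:Mul2,r1:5,r2:5,r3:Add1,r4:Add3
c9: - | r0:Mul2,r1:5,r2:5,r3:Add1,r4:Add3
c10: CDB Add1=0 | r0:Mul2,r1:5,r2:5,r3:0,r4:Add3
c11: - | r0:Mul2,r1:5,r2:5,r3:0,r4:Add3
c12: - | r0:Mul2,r1:5,r2:5,r3:0,r4:Add3
c13: CDB Add3=5 | r0:Mul2,r1:5,r2:5,r3:0,r4:5
c14: - | r0:Mul2,r1:5,r2:5,r3:0,r4:5
c15: - | r0:Mul2,r1:5,r2:5,r3:0,r4:5
c16: - | r0:Mul2,r1:5,r2:5,r3:0,r4:5
c17: CDB Mul1=25 | r0:Mul2,r1:5,r2:5,r3:0,r4:5
c18: - | r0:Mul2,r1:5,r2:5,r3:0,r4:5
c19: - | r0:Mul2,r1:5,r2:5,r3:0,r4:5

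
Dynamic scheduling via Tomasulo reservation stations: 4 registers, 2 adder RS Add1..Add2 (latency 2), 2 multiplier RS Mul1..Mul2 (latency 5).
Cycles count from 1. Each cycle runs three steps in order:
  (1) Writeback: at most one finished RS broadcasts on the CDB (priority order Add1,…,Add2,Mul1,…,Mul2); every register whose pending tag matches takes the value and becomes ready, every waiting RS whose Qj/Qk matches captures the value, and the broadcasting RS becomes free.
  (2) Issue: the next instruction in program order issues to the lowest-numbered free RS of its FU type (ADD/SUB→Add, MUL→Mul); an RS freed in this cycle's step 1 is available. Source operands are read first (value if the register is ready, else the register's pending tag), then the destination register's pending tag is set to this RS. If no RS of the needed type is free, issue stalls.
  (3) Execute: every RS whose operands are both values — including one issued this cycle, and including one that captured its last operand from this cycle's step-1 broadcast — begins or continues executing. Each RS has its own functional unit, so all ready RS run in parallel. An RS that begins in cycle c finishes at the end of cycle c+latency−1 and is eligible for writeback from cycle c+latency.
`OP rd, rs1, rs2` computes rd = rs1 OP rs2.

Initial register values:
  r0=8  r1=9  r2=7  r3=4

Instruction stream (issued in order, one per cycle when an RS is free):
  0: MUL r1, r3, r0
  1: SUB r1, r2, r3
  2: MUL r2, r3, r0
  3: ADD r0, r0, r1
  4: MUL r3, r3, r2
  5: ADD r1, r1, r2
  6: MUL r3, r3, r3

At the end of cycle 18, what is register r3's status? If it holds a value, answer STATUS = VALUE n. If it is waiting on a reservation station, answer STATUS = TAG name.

  c1: issue MUL r1<-Mul1  regs: r0:8,r1:Mul1,r2:7,r3:4
  c2: issue SUB r1<-Add1  regs: r0:8,r1:Add1,r2:7,r3:4
  c3: issue MUL r2<-Mul2  regs: r0:8,r1:Add1,r2:Mul2,r3:4
  c4: CDB Add1=3; issue ADD r0<-Add1  regs: r0:Add1,r1:3,r2:Mul2,r3:4
  c5: stall  regs: r0:Add1,r1:3,r2:Mul2,r3:4
  c6: CDB Add1=11; stall  regs: r0:11,r1:3,r2:Mul2,r3:4
  c7: CDB Mul1=32; issue MUL r3<-Mul1  regs: r0:11,r1:3,r2:Mul2,r3:Mul1
  c8: CDB Mul2=32; issue ADD r1<-Add1  regs: r0:11,r1:Add1,r2:32,r3:Mul1
  c9: issue MUL r3<-Mul2  regs: r0:11,r1:Add1,r2:32,r3:Mul2
  c10: CDB Add1=35  regs: r0:11,r1:35,r2:32,r3:Mul2
  c11: -  regs: r0:11,r1:35,r2:32,r3:Mul2
  c12: -  regs: r0:11,r1:35,r2:32,r3:Mul2
  c13: CDB Mul1=128  regs: r0:11,r1:35,r2:32,r3:Mul2
  c14: -  regs: r0:11,r1:35,r2:32,r3:Mul2
  c15: -  regs: r0:11,r1:35,r2:32,r3:Mul2
  c16: -  regs: r0:11,r1:35,r2:32,r3:Mul2
  c17: -  regs: r0:11,r1:35,r2:32,r3:Mul2
  c18: CDB Mul2=16384  regs: r0:11,r1:35,r2:32,r3:16384

STATUS = VALUE 16384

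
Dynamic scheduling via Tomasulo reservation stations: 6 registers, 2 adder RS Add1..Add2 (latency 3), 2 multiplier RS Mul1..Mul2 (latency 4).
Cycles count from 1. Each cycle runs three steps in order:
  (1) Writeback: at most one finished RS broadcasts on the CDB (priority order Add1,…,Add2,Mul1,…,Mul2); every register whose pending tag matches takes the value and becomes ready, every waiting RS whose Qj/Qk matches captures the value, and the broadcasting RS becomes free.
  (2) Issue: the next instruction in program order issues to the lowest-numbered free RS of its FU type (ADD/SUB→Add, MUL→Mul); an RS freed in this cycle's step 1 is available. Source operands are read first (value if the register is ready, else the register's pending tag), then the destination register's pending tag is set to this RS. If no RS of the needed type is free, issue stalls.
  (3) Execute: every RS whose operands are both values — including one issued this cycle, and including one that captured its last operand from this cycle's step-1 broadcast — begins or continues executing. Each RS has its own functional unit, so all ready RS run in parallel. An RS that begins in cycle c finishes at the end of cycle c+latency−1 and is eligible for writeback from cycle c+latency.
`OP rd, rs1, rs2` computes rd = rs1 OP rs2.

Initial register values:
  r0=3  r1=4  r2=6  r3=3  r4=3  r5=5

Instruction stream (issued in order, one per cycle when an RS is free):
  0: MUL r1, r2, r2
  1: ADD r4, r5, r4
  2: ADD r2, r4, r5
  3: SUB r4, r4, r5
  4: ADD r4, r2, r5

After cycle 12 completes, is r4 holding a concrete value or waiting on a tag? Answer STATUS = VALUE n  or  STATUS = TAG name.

STATUS = VALUE 18

  c1: issue MUL r1<-Mul1  regs: r0:3,r1:Mul1,r2:6,r3:3,r4:3,r5:5
  c2: issue ADD r4<-Add1  regs: r0:3,r1:Mul1,r2:6,r3:3,r4:Add1,r5:5
  c3: issue ADD r2<-Add2  regs: r0:3,r1:Mul1,r2:Add2,r3:3,r4:Add1,r5:5
  c4: stall  regs: r0:3,r1:Mul1,r2:Add2,r3:3,r4:Add1,r5:5
  c5: CDB Add1=8; issue SUB r4<-Add1  regs: r0:3,r1:Mul1,r2:Add2,r3:3,r4:Add1,r5:5
  c6: CDB Mul1=36; stall  regs: r0:3,r1:36,r2:Add2,r3:3,r4:Add1,r5:5
  c7: stall  regs: r0:3,r1:36,r2:Add2,r3:3,r4:Add1,r5:5
  c8: CDB Add1=3; issue ADD r4<-Add1  regs: r0:3,r1:36,r2:Add2,r3:3,r4:Add1,r5:5
  c9: CDB Add2=13  regs: r0:3,r1:36,r2:13,r3:3,r4:Add1,r5:5
  c10: -  regs: r0:3,r1:36,r2:13,r3:3,r4:Add1,r5:5
  c11: -  regs: r0:3,r1:36,r2:13,r3:3,r4:Add1,r5:5
  c12: CDB Add1=18  regs: r0:3,r1:36,r2:13,r3:3,r4:18,r5:5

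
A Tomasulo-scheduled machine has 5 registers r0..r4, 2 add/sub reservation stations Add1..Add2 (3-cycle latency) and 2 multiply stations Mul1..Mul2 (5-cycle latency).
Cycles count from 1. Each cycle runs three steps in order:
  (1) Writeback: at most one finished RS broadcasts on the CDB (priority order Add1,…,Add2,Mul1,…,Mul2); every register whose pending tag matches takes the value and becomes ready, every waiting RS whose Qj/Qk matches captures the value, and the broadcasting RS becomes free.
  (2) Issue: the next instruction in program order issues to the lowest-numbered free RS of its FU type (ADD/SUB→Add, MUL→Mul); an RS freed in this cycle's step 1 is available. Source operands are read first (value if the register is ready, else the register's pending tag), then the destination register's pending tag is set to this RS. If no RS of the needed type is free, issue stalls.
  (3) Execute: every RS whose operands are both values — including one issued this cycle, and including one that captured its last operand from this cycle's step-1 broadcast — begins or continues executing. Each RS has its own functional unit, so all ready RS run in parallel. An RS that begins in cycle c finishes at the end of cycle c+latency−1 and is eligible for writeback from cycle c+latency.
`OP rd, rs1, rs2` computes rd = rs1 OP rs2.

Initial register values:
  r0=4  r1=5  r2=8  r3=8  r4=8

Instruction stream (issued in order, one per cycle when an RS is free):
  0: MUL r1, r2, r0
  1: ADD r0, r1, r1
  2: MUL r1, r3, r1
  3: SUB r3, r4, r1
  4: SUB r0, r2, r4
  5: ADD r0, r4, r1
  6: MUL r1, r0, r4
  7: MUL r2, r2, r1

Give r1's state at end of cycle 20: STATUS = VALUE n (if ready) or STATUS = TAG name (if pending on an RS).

cycle 1: issue MUL r1<-Mul1 // r0:4,r1:Mul1,r2:8,r3:8,r4:8
cycle 2: issue ADD r0<-Add1 // r0:Add1,r1:Mul1,r2:8,r3:8,r4:8
cycle 3: issue MUL r1<-Mul2 // r0:Add1,r1:Mul2,r2:8,r3:8,r4:8
cycle 4: issue SUB r3<-Add2 // r0:Add1,r1:Mul2,r2:8,r3:Add2,r4:8
cycle 5: stall // r0:Add1,r1:Mul2,r2:8,r3:Add2,r4:8
cycle 6: CDB Mul1=32; stall // r0:Add1,r1:Mul2,r2:8,r3:Add2,r4:8
cycle 7: stall // r0:Add1,r1:Mul2,r2:8,r3:Add2,r4:8
cycle 8: stall // r0:Add1,r1:Mul2,r2:8,r3:Add2,r4:8
cycle 9: CDB Add1=64; issue SUB r0<-Add1 // r0:Add1,r1:Mul2,r2:8,r3:Add2,r4:8
cycle 10: stall // r0:Add1,r1:Mul2,r2:8,r3:Add2,r4:8
cycle 11: CDB Mul2=256; stall // r0:Add1,r1:256,r2:8,r3:Add2,r4:8
cycle 12: CDB Add1=0; issue ADD r0<-Add1 // r0:Add1,r1:256,r2:8,r3:Add2,r4:8
cycle 13: issue MUL r1<-Mul1 // r0:Add1,r1:Mul1,r2:8,r3:Add2,r4:8
cycle 14: CDB Add2=-248; issue MUL r2<-Mul2 // r0:Add1,r1:Mul1,r2:Mul2,r3:-248,r4:8
cycle 15: CDB Add1=264 // r0:264,r1:Mul1,r2:Mul2,r3:-248,r4:8
cycle 16: - // r0:264,r1:Mul1,r2:Mul2,r3:-248,r4:8
cycle 17: - // r0:264,r1:Mul1,r2:Mul2,r3:-248,r4:8
cycle 18: - // r0:264,r1:Mul1,r2:Mul2,r3:-248,r4:8
cycle 19: - // r0:264,r1:Mul1,r2:Mul2,r3:-248,r4:8
cycle 20: CDB Mul1=2112 // r0:264,r1:2112,r2:Mul2,r3:-248,r4:8

STATUS = VALUE 2112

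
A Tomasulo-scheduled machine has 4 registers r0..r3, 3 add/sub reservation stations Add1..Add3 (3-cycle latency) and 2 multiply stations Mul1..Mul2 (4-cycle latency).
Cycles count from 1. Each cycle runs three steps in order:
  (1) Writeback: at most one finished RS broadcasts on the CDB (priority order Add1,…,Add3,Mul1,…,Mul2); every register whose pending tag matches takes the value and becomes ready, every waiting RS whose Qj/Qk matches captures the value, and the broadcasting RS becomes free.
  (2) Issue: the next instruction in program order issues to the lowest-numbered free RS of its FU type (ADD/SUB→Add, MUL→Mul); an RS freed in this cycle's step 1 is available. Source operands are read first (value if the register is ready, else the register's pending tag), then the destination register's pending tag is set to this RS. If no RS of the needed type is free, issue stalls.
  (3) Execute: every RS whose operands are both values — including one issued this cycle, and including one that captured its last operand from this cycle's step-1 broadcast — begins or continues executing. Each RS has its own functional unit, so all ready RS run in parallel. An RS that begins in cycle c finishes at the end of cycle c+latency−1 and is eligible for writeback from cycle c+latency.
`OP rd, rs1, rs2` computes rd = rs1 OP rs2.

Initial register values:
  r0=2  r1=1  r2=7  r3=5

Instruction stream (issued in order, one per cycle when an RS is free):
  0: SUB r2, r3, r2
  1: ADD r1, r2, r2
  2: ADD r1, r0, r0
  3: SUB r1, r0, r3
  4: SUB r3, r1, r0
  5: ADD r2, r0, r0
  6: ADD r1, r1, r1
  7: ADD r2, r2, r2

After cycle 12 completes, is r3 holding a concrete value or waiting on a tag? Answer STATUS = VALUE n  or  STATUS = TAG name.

STATUS = VALUE -5

  c1: issue SUB r2<-Add1  regs: r0:2,r1:1,r2:Add1,r3:5
  c2: issue ADD r1<-Add2  regs: r0:2,r1:Add2,r2:Add1,r3:5
  c3: issue ADD r1<-Add3  regs: r0:2,r1:Add3,r2:Add1,r3:5
  c4: CDB Add1=-2; issue SUB r1<-Add1  regs: r0:2,r1:Add1,r2:-2,r3:5
  c5: stall  regs: r0:2,r1:Add1,r2:-2,r3:5
  c6: CDB Add3=4; issue SUB r3<-Add3  regs: r0:2,r1:Add1,r2:-2,r3:Add3
  c7: CDB Add1=-3; issue ADD r2<-Add1  regs: r0:2,r1:-3,r2:Add1,r3:Add3
  c8: CDB Add2=-4; issue ADD r1<-Add2  regs: r0:2,r1:Add2,r2:Add1,r3:Add3
  c9: stall  regs: r0:2,r1:Add2,r2:Add1,r3:Add3
  c10: CDB Add1=4; issue ADD r2<-Add1  regs: r0:2,r1:Add2,r2:Add1,r3:Add3
  c11: CDB Add2=-6  regs: r0:2,r1:-6,r2:Add1,r3:Add3
  c12: CDB Add3=-5  regs: r0:2,r1:-6,r2:Add1,r3:-5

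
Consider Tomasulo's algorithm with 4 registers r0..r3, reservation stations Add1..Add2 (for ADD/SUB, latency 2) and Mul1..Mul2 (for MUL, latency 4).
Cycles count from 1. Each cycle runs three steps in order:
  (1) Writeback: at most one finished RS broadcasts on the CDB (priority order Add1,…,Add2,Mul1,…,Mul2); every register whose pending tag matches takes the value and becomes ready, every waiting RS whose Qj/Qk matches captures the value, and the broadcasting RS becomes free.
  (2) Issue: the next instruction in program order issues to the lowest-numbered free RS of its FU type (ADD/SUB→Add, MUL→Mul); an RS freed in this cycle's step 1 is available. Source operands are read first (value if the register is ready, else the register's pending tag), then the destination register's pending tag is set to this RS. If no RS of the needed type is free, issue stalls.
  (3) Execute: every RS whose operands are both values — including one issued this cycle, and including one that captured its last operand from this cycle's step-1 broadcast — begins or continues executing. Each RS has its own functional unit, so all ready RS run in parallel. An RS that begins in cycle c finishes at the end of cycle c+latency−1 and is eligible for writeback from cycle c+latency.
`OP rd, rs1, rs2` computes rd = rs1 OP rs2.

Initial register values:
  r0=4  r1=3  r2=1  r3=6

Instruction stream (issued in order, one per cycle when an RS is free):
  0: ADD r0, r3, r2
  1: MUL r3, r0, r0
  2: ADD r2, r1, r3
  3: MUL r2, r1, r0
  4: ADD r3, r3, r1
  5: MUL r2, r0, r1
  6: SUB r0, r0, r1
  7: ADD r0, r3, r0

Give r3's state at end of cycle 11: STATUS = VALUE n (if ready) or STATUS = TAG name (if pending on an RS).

STATUS = VALUE 52

  c1: issue ADD r0<-Add1  regs: r0:Add1,r1:3,r2:1,r3:6
  c2: issue MUL r3<-Mul1  regs: r0:Add1,r1:3,r2:1,r3:Mul1
  c3: CDB Add1=7; issue ADD r2<-Add1  regs: r0:7,r1:3,r2:Add1,r3:Mul1
  c4: issue MUL r2<-Mul2  regs: r0:7,r1:3,r2:Mul2,r3:Mul1
  c5: issue ADD r3<-Add2  regs: r0:7,r1:3,r2:Mul2,r3:Add2
  c6: stall  regs: r0:7,r1:3,r2:Mul2,r3:Add2
  c7: CDB Mul1=49; issue MUL r2<-Mul1  regs: r0:7,r1:3,r2:Mul1,r3:Add2
  c8: CDB Mul2=21; stall  regs: r0:7,r1:3,r2:Mul1,r3:Add2
  c9: CDB Add1=52; issue SUB r0<-Add1  regs: r0:Add1,r1:3,r2:Mul1,r3:Add2
  c10: CDB Add2=52; issue ADD r0<-Add2  regs: r0:Add2,r1:3,r2:Mul1,r3:52
  c11: CDB Add1=4  regs: r0:Add2,r1:3,r2:Mul1,r3:52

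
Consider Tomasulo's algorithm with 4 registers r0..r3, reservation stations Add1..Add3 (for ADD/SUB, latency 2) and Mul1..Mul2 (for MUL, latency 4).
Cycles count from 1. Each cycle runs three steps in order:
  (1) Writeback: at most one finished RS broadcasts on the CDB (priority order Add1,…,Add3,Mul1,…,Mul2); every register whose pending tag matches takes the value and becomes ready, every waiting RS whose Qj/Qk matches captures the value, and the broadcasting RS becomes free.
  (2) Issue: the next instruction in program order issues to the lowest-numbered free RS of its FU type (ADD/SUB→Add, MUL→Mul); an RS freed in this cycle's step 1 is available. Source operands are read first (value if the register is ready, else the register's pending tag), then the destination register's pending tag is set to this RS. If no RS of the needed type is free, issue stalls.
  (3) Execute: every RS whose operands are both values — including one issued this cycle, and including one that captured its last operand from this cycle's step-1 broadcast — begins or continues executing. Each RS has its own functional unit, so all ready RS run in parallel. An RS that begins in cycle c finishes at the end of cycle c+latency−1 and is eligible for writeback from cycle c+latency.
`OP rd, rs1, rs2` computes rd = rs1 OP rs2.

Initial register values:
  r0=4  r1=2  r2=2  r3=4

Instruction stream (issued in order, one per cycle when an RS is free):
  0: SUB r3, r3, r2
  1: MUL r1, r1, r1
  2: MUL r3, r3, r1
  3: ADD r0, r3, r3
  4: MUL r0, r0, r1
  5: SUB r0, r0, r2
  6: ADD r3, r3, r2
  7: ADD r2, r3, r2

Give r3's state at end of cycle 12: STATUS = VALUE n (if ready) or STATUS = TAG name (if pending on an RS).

STATUS = TAG Add3

cycle 1: issue SUB r3<-Add1 // r0:4,r1:2,r2:2,r3:Add1
cycle 2: issue MUL r1<-Mul1 // r0:4,r1:Mul1,r2:2,r3:Add1
cycle 3: CDB Add1=2; issue MUL r3<-Mul2 // r0:4,r1:Mul1,r2:2,r3:Mul2
cycle 4: issue ADD r0<-Add1 // r0:Add1,r1:Mul1,r2:2,r3:Mul2
cycle 5: stall // r0:Add1,r1:Mul1,r2:2,r3:Mul2
cycle 6: CDB Mul1=4; issue MUL r0<-Mul1 // r0:Mul1,r1:4,r2:2,r3:Mul2
cycle 7: issue SUB r0<-Add2 // r0:Add2,r1:4,r2:2,r3:Mul2
cycle 8: issue ADD r3<-Add3 // r0:Add2,r1:4,r2:2,r3:Add3
cycle 9: stall // r0:Add2,r1:4,r2:2,r3:Add3
cycle 10: CDB Mul2=8; stall // r0:Add2,r1:4,r2:2,r3:Add3
cycle 11: stall // r0:Add2,r1:4,r2:2,r3:Add3
cycle 12: CDB Add1=16; issue ADD r2<-Add1 // r0:Add2,r1:4,r2:Add1,r3:Add3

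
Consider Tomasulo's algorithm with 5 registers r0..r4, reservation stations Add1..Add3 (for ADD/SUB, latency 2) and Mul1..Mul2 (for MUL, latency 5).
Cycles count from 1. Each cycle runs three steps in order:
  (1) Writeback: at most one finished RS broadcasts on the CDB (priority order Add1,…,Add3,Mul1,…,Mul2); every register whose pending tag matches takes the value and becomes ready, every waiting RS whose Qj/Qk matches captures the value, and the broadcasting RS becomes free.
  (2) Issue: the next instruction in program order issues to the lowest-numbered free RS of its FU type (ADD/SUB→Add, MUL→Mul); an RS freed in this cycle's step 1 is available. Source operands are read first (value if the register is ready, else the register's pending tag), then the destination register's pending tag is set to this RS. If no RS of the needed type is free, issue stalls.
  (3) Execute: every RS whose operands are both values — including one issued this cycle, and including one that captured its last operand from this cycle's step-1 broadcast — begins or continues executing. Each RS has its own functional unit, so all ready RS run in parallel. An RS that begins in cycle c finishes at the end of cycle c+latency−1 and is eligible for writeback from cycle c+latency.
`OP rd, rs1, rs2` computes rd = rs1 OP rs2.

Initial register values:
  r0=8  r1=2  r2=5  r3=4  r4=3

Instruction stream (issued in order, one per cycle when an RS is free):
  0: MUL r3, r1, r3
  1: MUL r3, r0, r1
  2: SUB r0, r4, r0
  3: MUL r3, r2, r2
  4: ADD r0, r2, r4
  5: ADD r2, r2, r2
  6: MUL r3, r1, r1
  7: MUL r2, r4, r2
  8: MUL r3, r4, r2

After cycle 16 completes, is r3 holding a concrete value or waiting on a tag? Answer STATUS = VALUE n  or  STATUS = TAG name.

c1: issue MUL r3<-Mul1 | r0:8,r1:2,r2:5,r3:Mul1,r4:3
c2: issue MUL r3<-Mul2 | r0:8,r1:2,r2:5,r3:Mul2,r4:3
c3: issue SUB r0<-Add1 | r0:Add1,r1:2,r2:5,r3:Mul2,r4:3
c4: stall | r0:Add1,r1:2,r2:5,r3:Mul2,r4:3
c5: CDB Add1=-5; stall | r0:-5,r1:2,r2:5,r3:Mul2,r4:3
c6: CDB Mul1=8; issue MUL r3<-Mul1 | r0:-5,r1:2,r2:5,r3:Mul1,r4:3
c7: CDB Mul2=16; issue ADD r0<-Add1 | r0:Add1,r1:2,r2:5,r3:Mul1,r4:3
c8: issue ADD r2<-Add2 | r0:Add1,r1:2,r2:Add2,r3:Mul1,r4:3
c9: CDB Add1=8; issue MUL r3<-Mul2 | r0:8,r1:2,r2:Add2,r3:Mul2,r4:3
c10: CDB Add2=10; stall | r0:8,r1:2,r2:10,r3:Mul2,r4:3
c11: CDB Mul1=25; issue MUL r2<-Mul1 | r0:8,r1:2,r2:Mul1,r3:Mul2,r4:3
c12: stall | r0:8,r1:2,r2:Mul1,r3:Mul2,r4:3
c13: stall | r0:8,r1:2,r2:Mul1,r3:Mul2,r4:3
c14: CDB Mul2=4; issue MUL r3<-Mul2 | r0:8,r1:2,r2:Mul1,r3:Mul2,r4:3
c15: - | r0:8,r1:2,r2:Mul1,r3:Mul2,r4:3
c16: CDB Mul1=30 | r0:8,r1:2,r2:30,r3:Mul2,r4:3

STATUS = TAG Mul2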